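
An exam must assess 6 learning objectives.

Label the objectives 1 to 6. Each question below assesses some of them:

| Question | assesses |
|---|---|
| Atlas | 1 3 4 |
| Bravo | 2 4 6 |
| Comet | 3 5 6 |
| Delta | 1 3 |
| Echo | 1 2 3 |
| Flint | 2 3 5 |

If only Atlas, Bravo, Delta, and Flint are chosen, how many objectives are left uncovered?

0

Union of Atlas, Bravo, Delta, Flint = {1, 2, 3, 4, 5, 6} — that's every objective, so 0 are uncovered.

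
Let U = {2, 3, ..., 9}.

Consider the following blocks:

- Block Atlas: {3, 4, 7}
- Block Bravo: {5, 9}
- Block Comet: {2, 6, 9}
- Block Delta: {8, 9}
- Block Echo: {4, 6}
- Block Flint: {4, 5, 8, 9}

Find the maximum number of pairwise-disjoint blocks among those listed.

Atlas, Bravo are pairwise disjoint (Atlas={3,4,7}; Bravo={5,9}).
Every remaining block overlaps one of these, and no 3 of the listed blocks are pairwise disjoint, so 2 is the maximum.

2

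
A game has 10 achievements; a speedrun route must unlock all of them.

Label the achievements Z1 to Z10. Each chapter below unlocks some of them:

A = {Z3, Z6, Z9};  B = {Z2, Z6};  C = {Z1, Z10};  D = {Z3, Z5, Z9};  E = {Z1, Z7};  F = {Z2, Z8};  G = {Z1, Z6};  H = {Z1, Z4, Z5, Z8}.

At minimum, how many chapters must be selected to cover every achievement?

5

A and B and C and E and H together: A ∪ B ∪ C ∪ E ∪ H = {Z1, Z2, Z3, Z4, Z5, Z6, Z7, Z8, Z9, Z10} — every achievement is covered.
No 4 of the 8 chapters cover everything (all 70 combinations miss at least one achievement), so 5 is optimal.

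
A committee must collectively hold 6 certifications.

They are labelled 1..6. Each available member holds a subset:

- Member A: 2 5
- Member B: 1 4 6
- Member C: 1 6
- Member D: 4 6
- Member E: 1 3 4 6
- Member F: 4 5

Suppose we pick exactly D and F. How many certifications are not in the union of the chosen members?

Union of D, F = {4, 5, 6}.
Not covered: 1, 2, 3 — 3 certifications.

3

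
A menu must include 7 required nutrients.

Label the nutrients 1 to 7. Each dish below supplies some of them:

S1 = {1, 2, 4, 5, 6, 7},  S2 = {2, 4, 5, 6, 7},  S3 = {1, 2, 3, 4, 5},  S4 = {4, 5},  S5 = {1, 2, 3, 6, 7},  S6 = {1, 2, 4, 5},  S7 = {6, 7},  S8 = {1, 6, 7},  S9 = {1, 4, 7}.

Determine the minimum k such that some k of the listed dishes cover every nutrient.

S1 and S5 together: S1 ∪ S5 = {1, 2, 3, 4, 5, 6, 7} — every nutrient is covered.
No single dish has all 7 nutrients (the largest, S1, has 6), so 2 is optimal.

2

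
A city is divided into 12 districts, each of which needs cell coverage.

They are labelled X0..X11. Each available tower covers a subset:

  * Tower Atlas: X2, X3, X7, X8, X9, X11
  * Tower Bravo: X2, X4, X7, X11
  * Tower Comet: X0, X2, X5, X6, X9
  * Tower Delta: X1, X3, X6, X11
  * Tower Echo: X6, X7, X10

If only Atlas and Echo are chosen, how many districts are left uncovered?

4

Union of Atlas, Echo = {X2, X3, X6, X7, X8, X9, X10, X11}.
Not covered: X0, X1, X4, X5 — 4 districts.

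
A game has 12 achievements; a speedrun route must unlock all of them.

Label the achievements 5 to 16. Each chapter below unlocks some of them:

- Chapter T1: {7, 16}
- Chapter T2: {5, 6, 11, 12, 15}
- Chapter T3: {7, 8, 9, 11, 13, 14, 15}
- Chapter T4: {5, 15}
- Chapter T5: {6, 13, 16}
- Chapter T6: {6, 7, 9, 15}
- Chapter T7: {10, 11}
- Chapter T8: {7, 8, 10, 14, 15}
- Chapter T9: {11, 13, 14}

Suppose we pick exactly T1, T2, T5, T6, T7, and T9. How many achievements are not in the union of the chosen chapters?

1

Union of T1, T2, T5, T6, T7, T9 = {5, 6, 7, 9, 10, 11, 12, 13, 14, 15, 16}.
Not covered: 8 — 1 achievement.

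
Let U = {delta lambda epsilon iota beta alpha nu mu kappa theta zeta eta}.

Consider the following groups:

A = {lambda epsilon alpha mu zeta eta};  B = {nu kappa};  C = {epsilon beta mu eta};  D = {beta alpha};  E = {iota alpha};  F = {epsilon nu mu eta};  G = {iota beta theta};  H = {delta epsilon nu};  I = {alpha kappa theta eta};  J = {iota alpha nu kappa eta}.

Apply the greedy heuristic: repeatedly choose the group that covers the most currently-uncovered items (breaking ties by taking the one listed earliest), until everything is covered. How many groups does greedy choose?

Greedy: pick A (covers 6 new) → pick G (covers 3 new) → pick B (covers 2 new) → pick H (covers 1 new). Total picks: 4.

4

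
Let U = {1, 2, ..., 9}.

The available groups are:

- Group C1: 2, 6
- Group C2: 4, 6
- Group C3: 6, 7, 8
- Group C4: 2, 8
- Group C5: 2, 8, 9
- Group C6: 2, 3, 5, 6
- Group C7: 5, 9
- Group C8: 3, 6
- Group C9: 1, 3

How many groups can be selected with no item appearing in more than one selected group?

C2, C4, C7, C9 are pairwise disjoint (C2={4,6}; C4={2,8}; C7={5,9}; C9={1,3}).
Every remaining group overlaps one of these, and no 5 of the listed groups are pairwise disjoint, so 4 is the maximum.

4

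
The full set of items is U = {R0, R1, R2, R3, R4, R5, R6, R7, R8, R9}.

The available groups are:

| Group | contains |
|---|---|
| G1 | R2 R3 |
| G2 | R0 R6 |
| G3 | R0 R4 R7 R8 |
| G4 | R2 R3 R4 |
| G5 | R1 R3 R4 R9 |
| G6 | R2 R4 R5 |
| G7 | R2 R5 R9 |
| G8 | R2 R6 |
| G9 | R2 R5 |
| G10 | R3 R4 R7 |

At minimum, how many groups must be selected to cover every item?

Take {G3, G5, G6, G8}. Their union is {R0, R1, R2, R3, R4, R5, R6, R7, R8, R9}, which is all 10 items.
No 3 of the 10 groups cover everything (all 120 combinations miss at least one item), so 4 is optimal.

4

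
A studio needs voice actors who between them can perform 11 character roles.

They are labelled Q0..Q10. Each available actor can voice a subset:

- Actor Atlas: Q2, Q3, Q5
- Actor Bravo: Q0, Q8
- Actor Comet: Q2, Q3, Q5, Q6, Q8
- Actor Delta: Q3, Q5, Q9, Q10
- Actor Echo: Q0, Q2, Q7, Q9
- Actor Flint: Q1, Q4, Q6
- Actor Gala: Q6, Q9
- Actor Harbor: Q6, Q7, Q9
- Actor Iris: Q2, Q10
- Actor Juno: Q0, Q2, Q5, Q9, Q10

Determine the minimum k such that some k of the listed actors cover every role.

Take {Comet, Echo, Flint, Juno}. Their union is {Q0, Q1, Q2, Q3, Q4, Q5, Q6, Q7, Q8, Q9, Q10}, which is all 11 roles.
No 3 of the 10 actors cover everything (all 120 combinations miss at least one role), so 4 is optimal.

4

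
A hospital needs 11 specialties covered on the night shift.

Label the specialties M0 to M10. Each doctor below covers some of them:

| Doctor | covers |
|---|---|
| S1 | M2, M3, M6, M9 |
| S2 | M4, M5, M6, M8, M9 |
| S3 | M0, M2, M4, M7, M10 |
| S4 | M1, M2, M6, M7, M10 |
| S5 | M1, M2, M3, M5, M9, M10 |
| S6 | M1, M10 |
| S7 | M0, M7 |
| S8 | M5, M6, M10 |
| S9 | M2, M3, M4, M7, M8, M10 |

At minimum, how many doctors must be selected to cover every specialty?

S2 and S5 and S7 together: S2 ∪ S5 ∪ S7 = {M0, M1, M2, M3, M4, M5, M6, M7, M8, M9, M10} — every specialty is covered.
No 2 of the 9 doctors cover everything (all 36 combinations miss at least one specialty), so 3 is optimal.

3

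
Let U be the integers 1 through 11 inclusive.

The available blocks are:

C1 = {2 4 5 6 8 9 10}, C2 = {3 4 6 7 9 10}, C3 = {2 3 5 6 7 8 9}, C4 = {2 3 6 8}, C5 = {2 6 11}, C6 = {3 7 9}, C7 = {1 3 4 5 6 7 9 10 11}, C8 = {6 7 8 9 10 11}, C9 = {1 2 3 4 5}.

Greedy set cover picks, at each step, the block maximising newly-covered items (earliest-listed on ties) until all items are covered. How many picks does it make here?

Greedy: pick C7 (covers 9 new) → pick C1 (covers 2 new). Total picks: 2.

2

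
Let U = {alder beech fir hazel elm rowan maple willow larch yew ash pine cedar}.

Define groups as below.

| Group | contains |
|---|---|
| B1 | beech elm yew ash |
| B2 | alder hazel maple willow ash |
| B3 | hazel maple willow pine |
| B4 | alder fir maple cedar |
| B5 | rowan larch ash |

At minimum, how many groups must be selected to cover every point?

B1 and B3 and B4 and B5 together: B1 ∪ B3 ∪ B4 ∪ B5 = {alder, beech, fir, hazel, elm, rowan, maple, willow, larch, yew, ash, pine, cedar} — every point is covered.
Only B1 contains beech, so B1 is forced; the remaining 9 points need at least 3 more groups (each remaining group adds at most 4) — so at least 4 groups are needed, and 4 is optimal.

4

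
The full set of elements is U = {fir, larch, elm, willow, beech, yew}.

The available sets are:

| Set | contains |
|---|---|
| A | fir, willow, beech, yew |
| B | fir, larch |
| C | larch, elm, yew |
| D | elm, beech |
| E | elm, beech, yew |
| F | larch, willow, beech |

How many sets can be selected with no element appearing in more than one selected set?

B, E are pairwise disjoint (B={fir,larch}; E={elm,beech,yew}).
Every remaining set overlaps one of these, and no 3 of the listed sets are pairwise disjoint, so 2 is the maximum.

2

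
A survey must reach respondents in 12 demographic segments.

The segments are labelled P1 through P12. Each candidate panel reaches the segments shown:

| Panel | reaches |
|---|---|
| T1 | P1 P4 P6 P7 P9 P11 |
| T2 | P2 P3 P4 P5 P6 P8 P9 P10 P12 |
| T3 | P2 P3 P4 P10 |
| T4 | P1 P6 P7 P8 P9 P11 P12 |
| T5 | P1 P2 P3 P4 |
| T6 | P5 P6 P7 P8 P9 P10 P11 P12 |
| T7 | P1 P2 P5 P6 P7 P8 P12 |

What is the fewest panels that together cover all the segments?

Take {T1, T2}. Their union is {P1, P2, P3, P4, P5, P6, P7, P8, P9, P10, P11, P12}, which is all 12 segments.
No single panel has all 12 segments (the largest, T2, has 9), so 2 is optimal.

2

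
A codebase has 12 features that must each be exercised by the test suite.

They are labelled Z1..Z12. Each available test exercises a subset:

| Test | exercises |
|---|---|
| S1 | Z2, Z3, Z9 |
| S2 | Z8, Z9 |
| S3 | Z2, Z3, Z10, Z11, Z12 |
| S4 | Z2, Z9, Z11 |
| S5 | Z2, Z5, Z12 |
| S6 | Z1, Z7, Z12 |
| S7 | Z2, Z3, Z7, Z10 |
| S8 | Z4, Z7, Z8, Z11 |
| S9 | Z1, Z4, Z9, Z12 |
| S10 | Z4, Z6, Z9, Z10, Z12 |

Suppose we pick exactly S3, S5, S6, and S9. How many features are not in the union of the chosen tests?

Union of S3, S5, S6, S9 = {Z1, Z2, Z3, Z4, Z5, Z7, Z9, Z10, Z11, Z12}.
Not covered: Z6, Z8 — 2 features.

2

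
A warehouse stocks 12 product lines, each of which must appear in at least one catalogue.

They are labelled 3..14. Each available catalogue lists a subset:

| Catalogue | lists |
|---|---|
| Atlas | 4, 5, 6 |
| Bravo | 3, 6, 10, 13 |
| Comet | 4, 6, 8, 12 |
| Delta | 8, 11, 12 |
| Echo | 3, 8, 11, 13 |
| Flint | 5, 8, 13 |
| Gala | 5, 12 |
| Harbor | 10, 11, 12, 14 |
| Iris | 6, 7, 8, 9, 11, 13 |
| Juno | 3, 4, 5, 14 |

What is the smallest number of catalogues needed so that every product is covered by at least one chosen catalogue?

3

Harbor and Iris and Juno together: Harbor ∪ Iris ∪ Juno = {3, 4, 5, 6, 7, 8, 9, 10, 11, 12, 13, 14} — every product is covered.
Only Iris contains 7, so Iris is forced; the remaining 6 products need at least 2 more catalogues (each remaining catalogue adds at most 4) — so at least 3 catalogues are needed, and 3 is optimal.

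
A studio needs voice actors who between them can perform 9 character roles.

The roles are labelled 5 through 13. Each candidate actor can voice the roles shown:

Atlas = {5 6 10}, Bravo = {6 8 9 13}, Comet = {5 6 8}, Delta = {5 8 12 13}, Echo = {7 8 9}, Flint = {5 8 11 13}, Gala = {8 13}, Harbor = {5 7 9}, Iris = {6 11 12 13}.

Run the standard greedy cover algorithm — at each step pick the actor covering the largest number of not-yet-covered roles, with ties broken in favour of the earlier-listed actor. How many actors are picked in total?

4

Greedy: pick Bravo (covers 4 new) → pick Atlas (covers 2 new) → pick Iris (covers 2 new) → pick Echo (covers 1 new). Total picks: 4.
(The true minimum cover uses only 3 actors, so greedy is not optimal here.)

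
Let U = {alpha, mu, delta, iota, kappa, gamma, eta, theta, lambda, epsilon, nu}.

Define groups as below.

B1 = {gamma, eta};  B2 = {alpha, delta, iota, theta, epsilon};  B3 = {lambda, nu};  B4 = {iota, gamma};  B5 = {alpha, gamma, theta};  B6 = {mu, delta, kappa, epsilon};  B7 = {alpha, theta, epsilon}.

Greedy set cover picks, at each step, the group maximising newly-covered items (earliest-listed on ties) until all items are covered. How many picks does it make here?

Greedy: pick B2 (covers 5 new) → pick B1 (covers 2 new) → pick B3 (covers 2 new) → pick B6 (covers 2 new). Total picks: 4.

4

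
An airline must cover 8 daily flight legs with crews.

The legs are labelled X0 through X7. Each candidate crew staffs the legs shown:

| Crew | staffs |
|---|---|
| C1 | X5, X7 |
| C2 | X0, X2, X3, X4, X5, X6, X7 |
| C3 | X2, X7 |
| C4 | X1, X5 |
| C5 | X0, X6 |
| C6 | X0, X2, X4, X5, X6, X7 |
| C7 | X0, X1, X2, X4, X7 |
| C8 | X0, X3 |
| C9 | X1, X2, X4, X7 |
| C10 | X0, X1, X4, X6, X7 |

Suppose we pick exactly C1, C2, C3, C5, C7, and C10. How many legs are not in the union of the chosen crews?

Union of C1, C2, C3, C5, C7, C10 = {X0, X1, X2, X3, X4, X5, X6, X7} — that's every leg, so 0 are uncovered.

0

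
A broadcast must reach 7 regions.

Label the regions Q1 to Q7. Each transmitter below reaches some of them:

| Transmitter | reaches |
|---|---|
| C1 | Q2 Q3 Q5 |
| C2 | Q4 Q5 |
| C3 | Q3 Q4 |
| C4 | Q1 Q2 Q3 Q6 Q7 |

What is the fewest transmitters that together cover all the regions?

2

C2 and C4 together: C2 ∪ C4 = {Q1, Q2, Q3, Q4, Q5, Q6, Q7} — every region is covered.
No single transmitter has all 7 regions (the largest, C4, has 5), so 2 is optimal.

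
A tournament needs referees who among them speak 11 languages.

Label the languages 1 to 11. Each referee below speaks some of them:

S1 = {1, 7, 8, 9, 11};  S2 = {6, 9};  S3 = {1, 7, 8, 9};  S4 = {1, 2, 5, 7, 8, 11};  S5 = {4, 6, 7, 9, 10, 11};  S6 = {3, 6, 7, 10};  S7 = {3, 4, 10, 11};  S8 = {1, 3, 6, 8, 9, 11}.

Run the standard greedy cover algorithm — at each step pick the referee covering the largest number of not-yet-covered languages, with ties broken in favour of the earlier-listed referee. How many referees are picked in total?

3

Greedy: pick S4 (covers 6 new) → pick S5 (covers 4 new) → pick S6 (covers 1 new). Total picks: 3.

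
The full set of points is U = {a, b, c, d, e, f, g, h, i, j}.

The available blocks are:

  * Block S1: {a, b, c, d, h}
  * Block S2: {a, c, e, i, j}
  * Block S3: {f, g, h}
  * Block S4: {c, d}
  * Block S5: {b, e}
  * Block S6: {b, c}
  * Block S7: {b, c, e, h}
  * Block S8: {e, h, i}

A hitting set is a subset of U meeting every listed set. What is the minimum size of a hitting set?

3

T = {c, e, f} meets every block (each contains at least one member of T), and |T| = 3.
The blocks S3, S4, S5 are pairwise disjoint, so any hitting set needs a separate point for each — at least 3. Hence 3 is optimal.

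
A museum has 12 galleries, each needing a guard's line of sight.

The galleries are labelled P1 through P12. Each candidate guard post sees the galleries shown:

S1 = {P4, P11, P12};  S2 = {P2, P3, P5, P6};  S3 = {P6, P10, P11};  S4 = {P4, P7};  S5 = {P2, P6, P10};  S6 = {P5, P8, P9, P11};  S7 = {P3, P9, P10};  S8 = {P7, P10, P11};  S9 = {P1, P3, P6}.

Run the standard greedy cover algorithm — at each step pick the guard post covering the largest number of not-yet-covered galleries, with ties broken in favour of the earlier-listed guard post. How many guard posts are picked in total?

Greedy: pick S2 (covers 4 new) → pick S1 (covers 3 new) → pick S6 (covers 2 new) → pick S8 (covers 2 new) → pick S9 (covers 1 new). Total picks: 5.

5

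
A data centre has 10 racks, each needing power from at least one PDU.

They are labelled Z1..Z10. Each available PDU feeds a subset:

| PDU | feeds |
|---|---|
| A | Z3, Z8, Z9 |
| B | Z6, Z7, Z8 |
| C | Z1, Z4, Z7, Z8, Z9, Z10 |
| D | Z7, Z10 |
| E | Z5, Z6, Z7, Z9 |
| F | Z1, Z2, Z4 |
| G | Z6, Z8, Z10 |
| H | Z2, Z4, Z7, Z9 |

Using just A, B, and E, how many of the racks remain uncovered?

4

Union of A, B, E = {Z3, Z5, Z6, Z7, Z8, Z9}.
Not covered: Z1, Z2, Z4, Z10 — 4 racks.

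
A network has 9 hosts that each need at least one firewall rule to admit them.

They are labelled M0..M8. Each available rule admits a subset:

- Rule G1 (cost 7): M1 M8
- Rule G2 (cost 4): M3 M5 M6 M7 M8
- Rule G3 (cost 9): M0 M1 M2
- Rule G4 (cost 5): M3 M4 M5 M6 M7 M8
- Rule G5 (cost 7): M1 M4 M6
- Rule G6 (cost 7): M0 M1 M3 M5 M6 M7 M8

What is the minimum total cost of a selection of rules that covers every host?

G3, G4 together cover every host (G3 ∪ G4 = {M0, M1, M2, M3, M4, M5, M6, M7, M8}); total cost 9 + 5 = 14.
The greedy pick G2, G3, G4 costs 18; no covering selection beats 14.

14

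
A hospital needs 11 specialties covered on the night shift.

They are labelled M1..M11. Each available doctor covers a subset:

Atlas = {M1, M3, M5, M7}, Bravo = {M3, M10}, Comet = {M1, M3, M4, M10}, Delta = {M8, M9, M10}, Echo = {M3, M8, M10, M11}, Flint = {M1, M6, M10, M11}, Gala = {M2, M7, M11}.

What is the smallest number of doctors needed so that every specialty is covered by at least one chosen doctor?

5

Take {Atlas, Comet, Delta, Flint, Gala}. Their union is {M1, M2, M3, M4, M5, M6, M7, M8, M9, M10, M11}, which is all 11 specialties.
No 4 of the 7 doctors cover everything (all 35 combinations miss at least one specialty), so 5 is optimal.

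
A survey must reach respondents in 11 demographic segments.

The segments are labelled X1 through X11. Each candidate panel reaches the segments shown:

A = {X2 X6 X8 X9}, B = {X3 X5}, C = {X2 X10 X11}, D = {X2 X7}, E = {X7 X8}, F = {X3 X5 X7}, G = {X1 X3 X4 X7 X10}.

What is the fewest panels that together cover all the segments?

Take {A, C, F, G}. Their union is {X1, X2, X3, X4, X5, X6, X7, X8, X9, X10, X11}, which is all 11 segments.
No 3 of the 7 panels cover everything (all 35 combinations miss at least one segment), so 4 is optimal.

4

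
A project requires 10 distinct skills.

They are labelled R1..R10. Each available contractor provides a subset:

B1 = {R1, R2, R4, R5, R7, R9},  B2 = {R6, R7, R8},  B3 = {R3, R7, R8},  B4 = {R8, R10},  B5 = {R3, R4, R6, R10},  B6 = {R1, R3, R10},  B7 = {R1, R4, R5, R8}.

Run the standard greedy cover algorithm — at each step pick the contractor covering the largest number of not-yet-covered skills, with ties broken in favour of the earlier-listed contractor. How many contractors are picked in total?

Greedy: pick B1 (covers 6 new) → pick B5 (covers 3 new) → pick B2 (covers 1 new). Total picks: 3.

3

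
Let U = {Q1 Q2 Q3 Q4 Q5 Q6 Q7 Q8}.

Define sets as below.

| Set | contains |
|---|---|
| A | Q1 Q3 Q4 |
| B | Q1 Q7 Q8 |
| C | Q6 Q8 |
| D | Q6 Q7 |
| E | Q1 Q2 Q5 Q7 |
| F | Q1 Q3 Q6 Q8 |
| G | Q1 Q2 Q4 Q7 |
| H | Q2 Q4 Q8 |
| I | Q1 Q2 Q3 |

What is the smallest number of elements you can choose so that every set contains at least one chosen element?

The 3 elements {Q3, Q7, Q8} hit every set.
No choice of 2 elements meets every set, so 3 is the minimum.

3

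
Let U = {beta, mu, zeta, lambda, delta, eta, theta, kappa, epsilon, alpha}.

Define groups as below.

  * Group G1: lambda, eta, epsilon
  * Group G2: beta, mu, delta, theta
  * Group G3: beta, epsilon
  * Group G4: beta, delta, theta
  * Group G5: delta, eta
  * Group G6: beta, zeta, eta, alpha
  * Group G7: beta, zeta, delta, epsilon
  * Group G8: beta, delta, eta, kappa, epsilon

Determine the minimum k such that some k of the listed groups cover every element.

G1, G2, G6, and G8 cover everything between them: the union {beta, mu, zeta, lambda, delta, eta, theta, kappa, epsilon, alpha} is all of U.
Only G8 contains kappa, so G8 is forced; the remaining 5 elements need at least 3 more groups (each remaining group adds at most 2) — so at least 4 groups are needed, and 4 is optimal.

4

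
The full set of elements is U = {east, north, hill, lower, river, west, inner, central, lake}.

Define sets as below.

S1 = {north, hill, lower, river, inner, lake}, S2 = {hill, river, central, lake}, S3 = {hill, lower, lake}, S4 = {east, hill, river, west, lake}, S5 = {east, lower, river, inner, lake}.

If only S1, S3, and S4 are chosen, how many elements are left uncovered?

1

Union of S1, S3, S4 = {east, north, hill, lower, river, west, inner, lake}.
Not covered: central — 1 element.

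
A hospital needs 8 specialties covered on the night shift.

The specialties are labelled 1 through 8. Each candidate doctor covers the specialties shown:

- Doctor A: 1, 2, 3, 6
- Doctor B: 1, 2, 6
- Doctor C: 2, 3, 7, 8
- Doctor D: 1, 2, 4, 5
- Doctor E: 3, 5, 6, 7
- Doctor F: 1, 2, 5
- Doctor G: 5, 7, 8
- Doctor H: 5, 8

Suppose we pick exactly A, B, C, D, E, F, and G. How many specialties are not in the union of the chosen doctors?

Union of A, B, C, D, E, F, G = {1, 2, 3, 4, 5, 6, 7, 8} — that's every specialty, so 0 are uncovered.

0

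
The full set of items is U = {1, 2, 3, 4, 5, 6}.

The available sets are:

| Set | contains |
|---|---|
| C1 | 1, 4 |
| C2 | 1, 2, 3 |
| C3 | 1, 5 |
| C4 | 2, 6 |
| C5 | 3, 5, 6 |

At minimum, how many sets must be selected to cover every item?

Take {C1, C2, C5}. Their union is {1, 2, 3, 4, 5, 6}, which is all 6 items.
Only C1 contains 4, so C1 is forced; the remaining 4 items need at least 2 more sets (each remaining set adds at most 3) — so at least 3 sets are needed, and 3 is optimal.

3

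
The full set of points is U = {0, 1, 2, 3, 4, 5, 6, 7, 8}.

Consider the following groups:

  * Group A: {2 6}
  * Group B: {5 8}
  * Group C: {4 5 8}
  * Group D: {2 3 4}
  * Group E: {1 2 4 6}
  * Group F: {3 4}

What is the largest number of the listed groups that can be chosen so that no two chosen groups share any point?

A, B, F are pairwise disjoint (A={2,6}; B={5,8}; F={3,4}).
Every remaining group overlaps one of these, and no 4 of the listed groups are pairwise disjoint, so 3 is the maximum.

3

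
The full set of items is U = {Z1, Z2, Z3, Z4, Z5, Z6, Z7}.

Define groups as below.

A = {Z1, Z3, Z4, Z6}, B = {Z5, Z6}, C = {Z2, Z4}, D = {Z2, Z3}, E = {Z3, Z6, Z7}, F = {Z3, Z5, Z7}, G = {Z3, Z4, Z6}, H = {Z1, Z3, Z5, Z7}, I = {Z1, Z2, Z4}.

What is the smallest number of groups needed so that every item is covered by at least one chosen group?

3

B, H, and I cover everything between them: the union {Z1, Z2, Z3, Z4, Z5, Z6, Z7} is all of U.
No 2 of the 9 groups cover everything (all 36 combinations miss at least one item), so 3 is optimal.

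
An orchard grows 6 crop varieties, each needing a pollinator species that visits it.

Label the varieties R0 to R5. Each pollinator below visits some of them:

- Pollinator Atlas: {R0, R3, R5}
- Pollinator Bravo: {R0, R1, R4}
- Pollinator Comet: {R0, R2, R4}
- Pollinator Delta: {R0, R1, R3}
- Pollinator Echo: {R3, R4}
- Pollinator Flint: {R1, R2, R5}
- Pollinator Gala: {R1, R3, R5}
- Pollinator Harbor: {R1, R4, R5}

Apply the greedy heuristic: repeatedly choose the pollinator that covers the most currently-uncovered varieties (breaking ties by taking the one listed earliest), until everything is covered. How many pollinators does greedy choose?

3

Greedy: pick Atlas (covers 3 new) → pick Bravo (covers 2 new) → pick Comet (covers 1 new). Total picks: 3.
(The true minimum cover uses only 2 pollinators, so greedy is not optimal here.)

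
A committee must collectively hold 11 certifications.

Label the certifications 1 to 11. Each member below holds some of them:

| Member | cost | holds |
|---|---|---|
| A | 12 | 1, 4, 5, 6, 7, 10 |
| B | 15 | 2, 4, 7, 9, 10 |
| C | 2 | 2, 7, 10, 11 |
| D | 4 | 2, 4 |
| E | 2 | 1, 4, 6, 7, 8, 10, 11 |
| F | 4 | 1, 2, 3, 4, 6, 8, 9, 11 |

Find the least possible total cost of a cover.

16

A, F together cover every certification (A ∪ F = {1, 2, 3, 4, 5, 6, 7, 8, 9, 10, 11}); total cost 12 + 4 = 16.
The greedy pick E, F, A costs 18; no covering selection beats 16.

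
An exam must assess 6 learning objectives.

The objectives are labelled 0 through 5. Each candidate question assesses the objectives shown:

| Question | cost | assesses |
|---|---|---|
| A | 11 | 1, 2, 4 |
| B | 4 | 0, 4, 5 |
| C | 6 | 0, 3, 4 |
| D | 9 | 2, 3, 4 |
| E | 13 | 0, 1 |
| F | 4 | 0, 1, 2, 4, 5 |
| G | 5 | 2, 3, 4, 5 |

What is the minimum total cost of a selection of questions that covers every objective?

F, G together cover every objective (F ∪ G = {0, 1, 2, 3, 4, 5}); total cost 4 + 5 = 9.
No covering selection has total cost below 9.

9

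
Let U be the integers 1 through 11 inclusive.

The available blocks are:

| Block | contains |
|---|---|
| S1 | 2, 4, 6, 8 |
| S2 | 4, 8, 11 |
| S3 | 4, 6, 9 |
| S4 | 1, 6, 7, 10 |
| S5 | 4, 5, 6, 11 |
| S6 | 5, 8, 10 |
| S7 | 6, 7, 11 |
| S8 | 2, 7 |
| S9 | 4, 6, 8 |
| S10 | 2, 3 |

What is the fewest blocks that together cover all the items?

5

S1 and S3 and S4 and S5 and S10 together: S1 ∪ S3 ∪ S4 ∪ S5 ∪ S10 = {1, 2, 3, 4, 5, 6, 7, 8, 9, 10, 11} — every item is covered.
No 4 of the 10 blocks cover everything (all 210 combinations miss at least one item), so 5 is optimal.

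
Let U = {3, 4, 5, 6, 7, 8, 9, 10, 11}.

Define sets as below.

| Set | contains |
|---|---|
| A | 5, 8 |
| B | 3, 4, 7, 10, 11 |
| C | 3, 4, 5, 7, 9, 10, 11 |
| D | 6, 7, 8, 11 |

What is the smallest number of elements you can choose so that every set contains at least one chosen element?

2

The 2 elements {8, 10} hit every set.
The sets A, B are pairwise disjoint, so any hitting set needs a separate element for each — at least 2. Hence 2 is optimal.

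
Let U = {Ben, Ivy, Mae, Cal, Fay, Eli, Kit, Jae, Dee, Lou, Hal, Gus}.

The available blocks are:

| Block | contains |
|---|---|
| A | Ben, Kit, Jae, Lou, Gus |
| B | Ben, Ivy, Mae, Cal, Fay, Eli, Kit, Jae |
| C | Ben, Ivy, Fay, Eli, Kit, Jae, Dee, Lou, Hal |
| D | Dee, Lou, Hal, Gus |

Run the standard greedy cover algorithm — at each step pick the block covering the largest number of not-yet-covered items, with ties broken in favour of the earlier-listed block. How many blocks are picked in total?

Greedy: pick C (covers 9 new) → pick B (covers 2 new) → pick A (covers 1 new). Total picks: 3.
(The true minimum cover uses only 2 blocks, so greedy is not optimal here.)

3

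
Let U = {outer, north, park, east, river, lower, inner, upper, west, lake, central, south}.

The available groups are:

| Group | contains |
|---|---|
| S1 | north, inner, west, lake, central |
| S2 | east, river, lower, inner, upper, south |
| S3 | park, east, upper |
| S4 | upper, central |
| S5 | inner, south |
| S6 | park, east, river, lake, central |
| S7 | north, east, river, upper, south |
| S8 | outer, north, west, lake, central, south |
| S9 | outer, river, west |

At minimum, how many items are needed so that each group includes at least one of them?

Take H = {outer, east, inner, upper}. Each listed group contains at least one of these, so H is a hitting set of size 4.
No choice of 3 items meets every group, so 4 is the minimum.

4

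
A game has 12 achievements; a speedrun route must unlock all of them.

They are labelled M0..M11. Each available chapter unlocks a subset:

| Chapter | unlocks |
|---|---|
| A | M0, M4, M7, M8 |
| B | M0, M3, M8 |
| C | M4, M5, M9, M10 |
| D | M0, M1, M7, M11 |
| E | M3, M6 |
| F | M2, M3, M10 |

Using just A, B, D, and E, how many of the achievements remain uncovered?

Union of A, B, D, E = {M0, M1, M3, M4, M6, M7, M8, M11}.
Not covered: M2, M5, M9, M10 — 4 achievements.

4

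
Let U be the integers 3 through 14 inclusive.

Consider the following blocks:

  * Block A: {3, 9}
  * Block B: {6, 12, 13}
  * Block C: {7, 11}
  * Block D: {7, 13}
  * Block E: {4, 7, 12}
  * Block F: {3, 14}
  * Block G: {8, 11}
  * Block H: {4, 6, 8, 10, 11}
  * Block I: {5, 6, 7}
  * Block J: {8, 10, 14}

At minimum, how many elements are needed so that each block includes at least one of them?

T = {3, 7, 8, 13} meets every block (each contains at least one member of T), and |T| = 4.
The blocks A, B, C, J are pairwise disjoint, so any hitting set needs a separate element for each — at least 4. Hence 4 is optimal.

4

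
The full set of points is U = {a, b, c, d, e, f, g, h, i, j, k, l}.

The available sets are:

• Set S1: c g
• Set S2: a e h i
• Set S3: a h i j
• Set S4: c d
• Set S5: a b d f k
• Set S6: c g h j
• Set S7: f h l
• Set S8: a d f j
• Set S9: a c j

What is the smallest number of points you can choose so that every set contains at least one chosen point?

T = {c, f, i} meets every set (each contains at least one member of T), and |T| = 3.
No choice of 2 points meets every set, so 3 is the minimum.

3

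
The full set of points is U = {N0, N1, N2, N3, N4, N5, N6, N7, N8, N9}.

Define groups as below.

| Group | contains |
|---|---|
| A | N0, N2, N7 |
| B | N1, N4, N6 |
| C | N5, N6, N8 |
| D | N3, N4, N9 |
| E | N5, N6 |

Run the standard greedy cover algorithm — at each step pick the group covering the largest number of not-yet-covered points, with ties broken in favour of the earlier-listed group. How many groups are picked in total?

4

Greedy: pick A (covers 3 new) → pick B (covers 3 new) → pick C (covers 2 new) → pick D (covers 2 new). Total picks: 4.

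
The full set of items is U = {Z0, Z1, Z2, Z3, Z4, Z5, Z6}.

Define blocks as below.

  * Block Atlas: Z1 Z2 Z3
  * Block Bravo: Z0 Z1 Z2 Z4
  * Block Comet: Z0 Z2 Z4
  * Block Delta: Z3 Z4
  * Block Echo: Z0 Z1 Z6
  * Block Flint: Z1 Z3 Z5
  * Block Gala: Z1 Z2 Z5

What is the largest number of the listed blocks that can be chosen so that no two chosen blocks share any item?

2

Delta, Echo are pairwise disjoint (Delta={Z3,Z4}; Echo={Z0,Z1,Z6}).
Every remaining block overlaps one of these, and no 3 of the listed blocks are pairwise disjoint, so 2 is the maximum.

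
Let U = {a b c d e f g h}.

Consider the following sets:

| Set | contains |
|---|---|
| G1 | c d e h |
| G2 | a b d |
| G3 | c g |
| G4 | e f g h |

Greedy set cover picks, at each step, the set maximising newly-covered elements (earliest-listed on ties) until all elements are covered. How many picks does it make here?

3

Greedy: pick G1 (covers 4 new) → pick G2 (covers 2 new) → pick G4 (covers 2 new). Total picks: 3.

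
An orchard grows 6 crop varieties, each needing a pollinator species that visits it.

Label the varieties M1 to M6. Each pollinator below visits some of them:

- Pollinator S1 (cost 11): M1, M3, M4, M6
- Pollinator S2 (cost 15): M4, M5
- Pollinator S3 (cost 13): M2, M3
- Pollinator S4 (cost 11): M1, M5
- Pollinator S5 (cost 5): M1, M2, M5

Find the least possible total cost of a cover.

S1, S5 together cover every variety (S1 ∪ S5 = {M1, M2, M3, M4, M5, M6}); total cost 11 + 5 = 16.
No covering selection has total cost below 16.

16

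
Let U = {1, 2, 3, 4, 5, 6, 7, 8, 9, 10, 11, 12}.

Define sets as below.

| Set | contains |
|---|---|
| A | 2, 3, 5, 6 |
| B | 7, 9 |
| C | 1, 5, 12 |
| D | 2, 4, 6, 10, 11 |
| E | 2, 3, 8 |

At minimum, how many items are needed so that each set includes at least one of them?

3

H = {2, 7, 12} meets every set (each contains at least one member of H), and |H| = 3.
The sets B, C, E are pairwise disjoint, so any hitting set needs a separate item for each — at least 3. Hence 3 is optimal.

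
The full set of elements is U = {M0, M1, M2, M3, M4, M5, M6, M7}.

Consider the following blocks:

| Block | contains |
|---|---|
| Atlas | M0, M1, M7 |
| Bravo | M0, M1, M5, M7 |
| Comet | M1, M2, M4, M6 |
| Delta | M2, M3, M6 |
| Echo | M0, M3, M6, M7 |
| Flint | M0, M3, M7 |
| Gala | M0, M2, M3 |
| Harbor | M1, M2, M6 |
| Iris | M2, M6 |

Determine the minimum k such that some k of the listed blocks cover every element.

Take {Bravo, Comet, Gala}. Their union is {M0, M1, M2, M3, M4, M5, M6, M7}, which is all 8 elements.
Only Comet contains M4, so Comet is forced; the remaining 4 elements need at least 2 more blocks (each remaining block adds at most 3) — so at least 3 blocks are needed, and 3 is optimal.

3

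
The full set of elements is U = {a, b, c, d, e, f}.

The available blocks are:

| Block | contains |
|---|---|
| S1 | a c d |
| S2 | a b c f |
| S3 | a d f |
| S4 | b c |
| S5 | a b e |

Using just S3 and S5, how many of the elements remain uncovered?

1

Union of S3, S5 = {a, b, d, e, f}.
Not covered: c — 1 element.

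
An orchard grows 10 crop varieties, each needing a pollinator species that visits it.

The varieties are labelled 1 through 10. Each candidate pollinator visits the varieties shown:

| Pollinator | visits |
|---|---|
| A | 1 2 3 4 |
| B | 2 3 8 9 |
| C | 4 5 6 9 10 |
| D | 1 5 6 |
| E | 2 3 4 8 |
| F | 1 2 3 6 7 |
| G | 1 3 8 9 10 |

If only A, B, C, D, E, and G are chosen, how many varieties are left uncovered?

Union of A, B, C, D, E, G = {1, 2, 3, 4, 5, 6, 8, 9, 10}.
Not covered: 7 — 1 variety.

1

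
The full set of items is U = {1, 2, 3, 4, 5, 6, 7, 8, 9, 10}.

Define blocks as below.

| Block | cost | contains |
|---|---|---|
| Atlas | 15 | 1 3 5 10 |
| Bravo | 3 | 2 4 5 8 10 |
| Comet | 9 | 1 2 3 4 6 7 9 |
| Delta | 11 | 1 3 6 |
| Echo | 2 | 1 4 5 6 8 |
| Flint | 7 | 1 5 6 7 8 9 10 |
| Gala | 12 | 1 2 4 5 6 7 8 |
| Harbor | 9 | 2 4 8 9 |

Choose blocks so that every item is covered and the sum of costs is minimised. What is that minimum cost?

Bravo, Comet together cover every item (Bravo ∪ Comet = {1, 2, 3, 4, 5, 6, 7, 8, 9, 10}); total cost 3 + 9 = 12.
The greedy pick Echo, Bravo, Comet costs 14; no covering selection beats 12.

12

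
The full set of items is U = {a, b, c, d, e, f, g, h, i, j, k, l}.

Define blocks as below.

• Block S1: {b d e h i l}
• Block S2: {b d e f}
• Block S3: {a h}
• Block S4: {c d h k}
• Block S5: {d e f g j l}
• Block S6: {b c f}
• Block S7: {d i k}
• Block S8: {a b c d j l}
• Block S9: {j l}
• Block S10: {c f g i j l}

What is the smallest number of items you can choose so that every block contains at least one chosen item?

4

T = {a, c, d, j} meets every block (each contains at least one member of T), and |T| = 4.
The blocks S3, S6, S7, S9 are pairwise disjoint, so any hitting set needs a separate item for each — at least 4. Hence 4 is optimal.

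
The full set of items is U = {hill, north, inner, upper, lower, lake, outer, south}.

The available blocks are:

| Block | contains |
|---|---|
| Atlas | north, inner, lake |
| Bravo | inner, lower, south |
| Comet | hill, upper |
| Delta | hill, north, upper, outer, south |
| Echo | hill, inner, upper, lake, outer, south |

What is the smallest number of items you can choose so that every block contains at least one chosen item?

2

Take H = {inner, upper}. Each listed block contains at least one of these, so H is a hitting set of size 2.
The blocks Atlas, Comet are pairwise disjoint, so any hitting set needs a separate item for each — at least 2. Hence 2 is optimal.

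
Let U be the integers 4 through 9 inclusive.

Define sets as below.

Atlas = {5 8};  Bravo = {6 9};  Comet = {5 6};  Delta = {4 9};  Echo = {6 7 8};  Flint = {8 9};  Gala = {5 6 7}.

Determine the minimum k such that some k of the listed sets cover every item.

Atlas, Delta, and Gala cover everything between them: the union {4, 5, 6, 7, 8, 9} is all of U.
Only Delta contains 4, so Delta is forced; the remaining 4 items need at least 2 more sets (each remaining set adds at most 3) — so at least 3 sets are needed, and 3 is optimal.

3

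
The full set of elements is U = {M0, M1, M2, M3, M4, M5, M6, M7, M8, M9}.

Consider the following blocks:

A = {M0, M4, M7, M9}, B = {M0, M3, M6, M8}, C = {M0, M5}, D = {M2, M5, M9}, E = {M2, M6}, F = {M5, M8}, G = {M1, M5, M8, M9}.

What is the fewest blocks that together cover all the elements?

4

A, B, D, and G cover everything between them: the union {M0, M1, M2, M3, M4, M5, M6, M7, M8, M9} is all of U.
No 3 of the 7 blocks cover everything (all 35 combinations miss at least one element), so 4 is optimal.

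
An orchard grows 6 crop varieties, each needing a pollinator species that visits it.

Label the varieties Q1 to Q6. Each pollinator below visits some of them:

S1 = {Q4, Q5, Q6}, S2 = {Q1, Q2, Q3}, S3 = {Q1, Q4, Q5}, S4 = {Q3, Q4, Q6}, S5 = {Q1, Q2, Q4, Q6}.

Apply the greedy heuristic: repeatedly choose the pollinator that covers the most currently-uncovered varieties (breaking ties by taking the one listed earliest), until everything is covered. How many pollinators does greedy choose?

3

Greedy: pick S5 (covers 4 new) → pick S1 (covers 1 new) → pick S2 (covers 1 new). Total picks: 3.
(The true minimum cover uses only 2 pollinators, so greedy is not optimal here.)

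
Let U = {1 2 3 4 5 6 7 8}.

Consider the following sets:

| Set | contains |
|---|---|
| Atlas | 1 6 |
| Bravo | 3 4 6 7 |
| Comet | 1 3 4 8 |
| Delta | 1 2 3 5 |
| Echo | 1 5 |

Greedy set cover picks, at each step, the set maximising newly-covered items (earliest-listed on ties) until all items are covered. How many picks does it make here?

Greedy: pick Bravo (covers 4 new) → pick Delta (covers 3 new) → pick Comet (covers 1 new). Total picks: 3.

3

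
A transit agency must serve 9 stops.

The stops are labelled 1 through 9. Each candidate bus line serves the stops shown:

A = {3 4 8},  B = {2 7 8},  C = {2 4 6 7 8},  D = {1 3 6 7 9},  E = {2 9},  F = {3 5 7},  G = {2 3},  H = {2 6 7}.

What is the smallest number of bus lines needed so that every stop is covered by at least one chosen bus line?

Take {C, D, F}. Their union is {1, 2, 3, 4, 5, 6, 7, 8, 9}, which is all 9 stops.
Only D contains 1, so D is forced; the remaining 4 stops need at least 2 more bus lines (each remaining bus line adds at most 3) — so at least 3 bus lines are needed, and 3 is optimal.

3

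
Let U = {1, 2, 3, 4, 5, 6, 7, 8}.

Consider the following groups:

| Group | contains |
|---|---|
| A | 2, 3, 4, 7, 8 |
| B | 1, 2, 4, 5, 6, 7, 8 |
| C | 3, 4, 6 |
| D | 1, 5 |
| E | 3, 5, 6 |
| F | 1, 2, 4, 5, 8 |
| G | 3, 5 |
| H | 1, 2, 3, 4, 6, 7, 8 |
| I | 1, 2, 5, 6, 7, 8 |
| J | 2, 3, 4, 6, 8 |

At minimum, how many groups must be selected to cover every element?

A and I together: A ∪ I = {1, 2, 3, 4, 5, 6, 7, 8} — every element is covered.
No single group has all 8 elements (the largest, B, has 7), so 2 is optimal.

2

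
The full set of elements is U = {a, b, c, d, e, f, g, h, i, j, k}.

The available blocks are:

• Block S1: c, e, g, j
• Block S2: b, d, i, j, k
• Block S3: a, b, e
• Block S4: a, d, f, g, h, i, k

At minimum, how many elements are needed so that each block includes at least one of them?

2

T = {d, e} meets every block (each contains at least one member of T), and |T| = 2.
No single element lies in every block, so at least 2 are needed and 2 is optimal.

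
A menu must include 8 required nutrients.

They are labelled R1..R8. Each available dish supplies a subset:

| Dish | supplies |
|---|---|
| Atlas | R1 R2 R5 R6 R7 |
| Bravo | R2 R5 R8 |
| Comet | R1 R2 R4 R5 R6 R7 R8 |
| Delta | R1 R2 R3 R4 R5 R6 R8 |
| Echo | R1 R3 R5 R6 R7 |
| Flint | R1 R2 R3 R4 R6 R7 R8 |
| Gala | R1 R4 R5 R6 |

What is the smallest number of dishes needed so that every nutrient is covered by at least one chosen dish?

Delta and Echo together: Delta ∪ Echo = {R1, R2, R3, R4, R5, R6, R7, R8} — every nutrient is covered.
No single dish has all 8 nutrients (the largest, Comet, has 7), so 2 is optimal.

2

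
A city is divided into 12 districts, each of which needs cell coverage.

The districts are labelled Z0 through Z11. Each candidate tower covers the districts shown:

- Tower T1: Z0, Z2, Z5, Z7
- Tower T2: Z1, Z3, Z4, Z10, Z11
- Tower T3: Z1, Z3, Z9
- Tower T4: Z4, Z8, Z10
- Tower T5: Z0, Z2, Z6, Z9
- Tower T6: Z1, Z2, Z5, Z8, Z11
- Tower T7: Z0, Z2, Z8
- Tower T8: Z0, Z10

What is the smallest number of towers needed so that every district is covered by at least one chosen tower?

Take {T1, T2, T4, T5}. Their union is {Z0, Z1, Z2, Z3, Z4, Z5, Z6, Z7, Z8, Z9, Z10, Z11}, which is all 12 districts.
No 3 of the 8 towers cover everything (all 56 combinations miss at least one district), so 4 is optimal.

4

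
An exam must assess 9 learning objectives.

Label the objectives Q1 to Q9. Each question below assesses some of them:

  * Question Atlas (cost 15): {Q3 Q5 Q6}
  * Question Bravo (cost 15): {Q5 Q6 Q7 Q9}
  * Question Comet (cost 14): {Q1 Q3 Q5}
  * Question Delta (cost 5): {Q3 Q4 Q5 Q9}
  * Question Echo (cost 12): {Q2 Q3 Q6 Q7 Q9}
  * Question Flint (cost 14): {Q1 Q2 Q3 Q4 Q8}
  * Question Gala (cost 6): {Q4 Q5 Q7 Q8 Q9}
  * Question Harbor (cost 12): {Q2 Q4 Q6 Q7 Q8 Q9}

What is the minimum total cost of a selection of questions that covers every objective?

Comet, Harbor together cover every objective (Comet ∪ Harbor = {Q1, Q2, Q3, Q4, Q5, Q6, Q7, Q8, Q9}); total cost 14 + 12 = 26.
The greedy pick Gala, Echo, Comet costs 32; no covering selection beats 26.

26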